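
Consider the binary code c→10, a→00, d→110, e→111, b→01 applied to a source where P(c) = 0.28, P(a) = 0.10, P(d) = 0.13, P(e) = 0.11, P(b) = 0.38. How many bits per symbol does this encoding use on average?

2.24 bits/symbol

L̄ = Σ pᵢ·ℓᵢ = 0.28·2 + 0.10·2 + 0.13·3 + 0.11·3 + 0.38·2 = 2.24 bits/symbol.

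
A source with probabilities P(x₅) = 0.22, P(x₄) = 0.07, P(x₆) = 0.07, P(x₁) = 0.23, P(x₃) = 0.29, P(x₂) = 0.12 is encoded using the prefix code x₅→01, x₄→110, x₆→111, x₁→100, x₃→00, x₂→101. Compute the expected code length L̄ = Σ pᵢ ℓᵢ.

2.49 bits/symbol

L̄ = Σ pᵢ·ℓᵢ = 0.22·2 + 0.07·3 + 0.07·3 + 0.23·3 + 0.29·2 + 0.12·3 = 2.49 bits/symbol.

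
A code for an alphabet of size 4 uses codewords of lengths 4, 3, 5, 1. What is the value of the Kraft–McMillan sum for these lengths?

0.71875

With common denominator 2^5 = 32: Σ 2^(−ℓᵢ) = 2/32 + 4/32 + 1/32 + 16/32 = 23/32 = 0.71875.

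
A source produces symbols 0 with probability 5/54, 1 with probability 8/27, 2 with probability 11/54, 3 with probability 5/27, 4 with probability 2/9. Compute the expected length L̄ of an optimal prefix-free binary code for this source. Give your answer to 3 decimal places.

2.278 bits/symbol

Repeatedly combine the two least-probable nodes; the expected code length is the sum of the merged weights.
merge 5/54 + 5/27 → 5/18
merge 11/54 + 2/9 → 23/54
merge 5/18 + 8/27 → 31/54
merge 23/54 + 31/54 → 1
L = 5/18 + 23/54 + 31/54 + 1 = 41/18 ≈ 2.278 bits/symbol.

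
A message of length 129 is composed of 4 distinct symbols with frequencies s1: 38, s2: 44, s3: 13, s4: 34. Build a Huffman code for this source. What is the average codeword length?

Probabilities are the counts divided by 129.
Repeatedly combine the two least-probable nodes; the expected code length is the sum of the merged weights.
merge 13/129 + 34/129 → 47/129
merge 38/129 + 44/129 → 82/129
merge 47/129 + 82/129 → 1
L = 47/129 + 82/129 + 1 = 2 bits/symbol.

2 bits/symbol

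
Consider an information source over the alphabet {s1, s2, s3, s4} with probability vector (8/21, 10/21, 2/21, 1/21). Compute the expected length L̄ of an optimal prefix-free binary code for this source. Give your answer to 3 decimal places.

1.667 bits/symbol

Repeatedly combine the two least-probable nodes; the expected code length is the sum of the merged weights.
merge 1/21 + 2/21 → 1/7
merge 1/7 + 8/21 → 11/21
merge 10/21 + 11/21 → 1
L = 1/7 + 11/21 + 1 = 5/3 ≈ 1.667 bits/symbol.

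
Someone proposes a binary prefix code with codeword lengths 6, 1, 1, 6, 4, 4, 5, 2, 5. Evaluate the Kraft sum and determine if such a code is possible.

1.46875; no

With common denominator 2^6 = 64: Σ 2^(−ℓᵢ) = 1/64 + 32/64 + 32/64 + 1/64 + 4/64 + 4/64 + 2/64 + 16/64 + 2/64 = 94/64 = 1.46875.
Kraft's inequality requires Σ ≤ 1; here Σ = 1.46875 > 1, so no such prefix code exists.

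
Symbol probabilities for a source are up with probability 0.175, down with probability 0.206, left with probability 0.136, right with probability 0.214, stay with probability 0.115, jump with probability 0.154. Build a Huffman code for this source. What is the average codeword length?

2.58 bits/symbol

Repeatedly combine the two least-probable nodes; the expected code length is the sum of the merged weights.
merge 23/200 + 17/125 → 251/1000
merge 77/500 + 7/40 → 329/1000
merge 103/500 + 107/500 → 21/50
merge 251/1000 + 329/1000 → 29/50
merge 21/50 + 29/50 → 1
L = 251/1000 + 329/1000 + 21/50 + 29/50 + 1 = 129/50 = 2.58 bits/symbol.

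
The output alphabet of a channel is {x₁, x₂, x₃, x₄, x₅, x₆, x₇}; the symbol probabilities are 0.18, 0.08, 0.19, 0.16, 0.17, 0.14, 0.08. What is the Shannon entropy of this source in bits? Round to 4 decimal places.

H = −Σ pᵢ log₂ pᵢ.
−0.18·log₂(0.18) = 0.4453
−0.08·log₂(0.08) = 0.2915
−0.19·log₂(0.19) = 0.4552
−0.16·log₂(0.16) = 0.4230
−0.17·log₂(0.17) = 0.4346
−0.14·log₂(0.14) = 0.3971
−0.08·log₂(0.08) = 0.2915
Sum ≈ 2.7383 → 2.7383 bits.

2.7383 bits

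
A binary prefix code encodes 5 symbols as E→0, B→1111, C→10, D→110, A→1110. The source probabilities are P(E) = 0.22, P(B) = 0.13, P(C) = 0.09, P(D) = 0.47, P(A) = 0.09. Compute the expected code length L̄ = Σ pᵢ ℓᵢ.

L̄ = Σ pᵢ·ℓᵢ = 0.22·1 + 0.13·4 + 0.09·2 + 0.47·3 + 0.09·4 = 2.69 bits/symbol.

2.69 bits/symbol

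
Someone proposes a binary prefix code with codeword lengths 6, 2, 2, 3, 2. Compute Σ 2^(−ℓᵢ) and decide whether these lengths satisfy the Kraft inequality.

With common denominator 2^6 = 64: Σ 2^(−ℓᵢ) = 1/64 + 16/64 + 16/64 + 8/64 + 16/64 = 57/64 = 0.890625.
Kraft's inequality requires Σ ≤ 1; here Σ = 0.890625 ≤ 1, so such a prefix code exists.

0.890625; yes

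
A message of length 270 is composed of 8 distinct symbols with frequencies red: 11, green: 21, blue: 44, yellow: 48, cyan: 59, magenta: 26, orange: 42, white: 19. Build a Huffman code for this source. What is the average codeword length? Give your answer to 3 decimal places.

Probabilities are the counts divided by 270.
Repeatedly combine the two least-probable nodes; the expected code length is the sum of the merged weights.
merge 11/270 + 19/270 → 1/9
merge 7/90 + 13/135 → 47/270
merge 1/9 + 7/45 → 4/15
merge 22/135 + 47/270 → 91/270
merge 8/45 + 59/270 → 107/270
merge 4/15 + 91/270 → 163/270
merge 107/270 + 163/270 → 1
L = 1/9 + 47/270 + 4/15 + 91/270 + 107/270 + 163/270 + 1 = 26/9 ≈ 2.889 bits/symbol.

2.889 bits/symbol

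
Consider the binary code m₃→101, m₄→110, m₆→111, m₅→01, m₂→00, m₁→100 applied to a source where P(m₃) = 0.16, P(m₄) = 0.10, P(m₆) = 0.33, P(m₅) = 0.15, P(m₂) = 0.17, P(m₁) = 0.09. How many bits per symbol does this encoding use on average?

2.68 bits/symbol

L̄ = Σ pᵢ·ℓᵢ = 0.16·3 + 0.10·3 + 0.33·3 + 0.15·2 + 0.17·2 + 0.09·3 = 2.68 bits/symbol.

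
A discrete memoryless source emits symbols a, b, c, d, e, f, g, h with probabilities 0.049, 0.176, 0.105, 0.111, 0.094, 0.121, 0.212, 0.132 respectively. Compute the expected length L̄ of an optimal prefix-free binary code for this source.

2.931 bits/symbol

Repeatedly combine the two least-probable nodes; the expected code length is the sum of the merged weights.
merge 49/1000 + 47/500 → 143/1000
merge 21/200 + 111/1000 → 27/125
merge 121/1000 + 33/250 → 253/1000
merge 143/1000 + 22/125 → 319/1000
merge 53/250 + 27/125 → 107/250
merge 253/1000 + 319/1000 → 143/250
merge 107/250 + 143/250 → 1
L = 143/1000 + 27/125 + 253/1000 + 319/1000 + 107/250 + 143/250 + 1 = 2931/1000 = 2.931 bits/symbol.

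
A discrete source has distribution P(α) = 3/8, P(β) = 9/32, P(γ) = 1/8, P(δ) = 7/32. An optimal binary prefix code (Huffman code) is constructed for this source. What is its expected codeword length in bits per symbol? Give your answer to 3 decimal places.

Repeatedly combine the two least-probable nodes; the expected code length is the sum of the merged weights.
merge 1/8 + 7/32 → 11/32
merge 9/32 + 11/32 → 5/8
merge 3/8 + 5/8 → 1
L = 11/32 + 5/8 + 1 = 63/32 ≈ 1.969 bits/symbol.

1.969 bits/symbol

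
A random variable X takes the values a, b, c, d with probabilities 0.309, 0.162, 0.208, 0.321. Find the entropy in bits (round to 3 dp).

1.946 bits

H = −Σ pᵢ log₂ pᵢ.
−0.309·log₂(0.309) = 0.5235
−0.162·log₂(0.162) = 0.4254
−0.208·log₂(0.208) = 0.4712
−0.321·log₂(0.321) = 0.5262
Sum ≈ 1.9464 → 1.946 bits.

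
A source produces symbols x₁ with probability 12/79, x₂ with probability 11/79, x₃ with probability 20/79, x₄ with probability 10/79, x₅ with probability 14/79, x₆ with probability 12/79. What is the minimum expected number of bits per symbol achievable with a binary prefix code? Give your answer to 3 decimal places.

2.570 bits/symbol

Repeatedly combine the two least-probable nodes; the expected code length is the sum of the merged weights.
merge 10/79 + 11/79 → 21/79
merge 12/79 + 12/79 → 24/79
merge 14/79 + 20/79 → 34/79
merge 21/79 + 24/79 → 45/79
merge 34/79 + 45/79 → 1
L = 21/79 + 24/79 + 34/79 + 45/79 + 1 = 203/79 ≈ 2.570 bits/symbol.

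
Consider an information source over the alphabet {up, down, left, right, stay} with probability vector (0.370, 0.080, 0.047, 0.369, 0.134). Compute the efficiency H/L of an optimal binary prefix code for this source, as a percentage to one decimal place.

Entropy H = −Σ p log₂ p ≈ 1.9489 bits.
Huffman merges: 47/1000+2/25→127/1000; 127/1000+67/500→261/1000; 261/1000+369/1000→63/100; 37/100+63/100→1. L = 1009/500 ≈ 2.0180.
Efficiency = H/L = 1.9489/2.0180 = 96.6%.

96.6%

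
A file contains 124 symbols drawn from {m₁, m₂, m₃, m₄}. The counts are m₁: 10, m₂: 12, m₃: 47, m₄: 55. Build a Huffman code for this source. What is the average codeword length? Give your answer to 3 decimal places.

Probabilities are the counts divided by 124.
Repeatedly combine the two least-probable nodes; the expected code length is the sum of the merged weights.
merge 5/62 + 3/31 → 11/62
merge 11/62 + 47/124 → 69/124
merge 55/124 + 69/124 → 1
L = 11/62 + 69/124 + 1 = 215/124 ≈ 1.734 bits/symbol.

1.734 bits/symbol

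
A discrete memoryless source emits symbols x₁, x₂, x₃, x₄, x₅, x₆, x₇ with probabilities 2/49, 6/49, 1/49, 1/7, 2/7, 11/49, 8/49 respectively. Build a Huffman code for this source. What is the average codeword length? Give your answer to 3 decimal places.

2.551 bits/symbol

Repeatedly combine the two least-probable nodes; the expected code length is the sum of the merged weights.
merge 1/49 + 2/49 → 3/49
merge 3/49 + 6/49 → 9/49
merge 1/7 + 8/49 → 15/49
merge 9/49 + 11/49 → 20/49
merge 2/7 + 15/49 → 29/49
merge 20/49 + 29/49 → 1
L = 3/49 + 9/49 + 15/49 + 20/49 + 29/49 + 1 = 125/49 ≈ 2.551 bits/symbol.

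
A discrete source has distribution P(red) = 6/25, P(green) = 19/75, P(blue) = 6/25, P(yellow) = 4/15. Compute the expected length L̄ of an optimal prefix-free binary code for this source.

2 bits/symbol

Repeatedly combine the two least-probable nodes; the expected code length is the sum of the merged weights.
merge 6/25 + 6/25 → 12/25
merge 19/75 + 4/15 → 13/25
merge 12/25 + 13/25 → 1
L = 12/25 + 13/25 + 1 = 2 bits/symbol.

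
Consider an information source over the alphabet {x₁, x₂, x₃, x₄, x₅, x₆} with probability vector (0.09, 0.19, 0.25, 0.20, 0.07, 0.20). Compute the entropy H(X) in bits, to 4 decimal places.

2.4652 bits

H = −Σ pᵢ log₂ pᵢ.
−0.09·log₂(0.09) = 0.3127
−0.19·log₂(0.19) = 0.4552
−0.25·log₂(0.25) = 0.5000
−0.20·log₂(0.20) = 0.4644
−0.07·log₂(0.07) = 0.2686
−0.20·log₂(0.20) = 0.4644
Sum ≈ 2.4652 → 2.4652 bits.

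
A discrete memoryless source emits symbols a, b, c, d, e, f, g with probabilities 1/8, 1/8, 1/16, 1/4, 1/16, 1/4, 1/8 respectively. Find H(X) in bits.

2.625 bits

Each probability is a power of 1/2, so log₂(1/p) is an integer.
H = Σ p·log₂(1/p) = 1/8·3 + 1/8·3 + 1/16·4 + 1/4·2 + 1/16·4 + 1/4·2 + 1/8·3 = 2.625 bits.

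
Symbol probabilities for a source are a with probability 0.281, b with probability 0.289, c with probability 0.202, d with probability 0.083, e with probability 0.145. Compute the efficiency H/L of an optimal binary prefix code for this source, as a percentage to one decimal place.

Entropy H = −Σ p log₂ p ≈ 2.2003 bits.
Huffman merges: 83/1000+29/200→57/250; 101/500+57/250→43/100; 281/1000+289/1000→57/100; 43/100+57/100→1. L = 557/250 ≈ 2.2280.
Efficiency = H/L = 2.2003/2.2280 = 98.8%.

98.8%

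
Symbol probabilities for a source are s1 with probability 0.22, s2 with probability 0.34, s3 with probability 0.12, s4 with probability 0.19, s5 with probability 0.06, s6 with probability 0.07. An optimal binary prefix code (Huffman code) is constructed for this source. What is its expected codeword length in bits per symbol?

Repeatedly combine the two least-probable nodes; the expected code length is the sum of the merged weights.
merge 3/50 + 7/100 → 13/100
merge 3/25 + 13/100 → 1/4
merge 19/100 + 11/50 → 41/100
merge 1/4 + 17/50 → 59/100
merge 41/100 + 59/100 → 1
L = 13/100 + 1/4 + 41/100 + 59/100 + 1 = 119/50 = 2.38 bits/symbol.

2.38 bits/symbol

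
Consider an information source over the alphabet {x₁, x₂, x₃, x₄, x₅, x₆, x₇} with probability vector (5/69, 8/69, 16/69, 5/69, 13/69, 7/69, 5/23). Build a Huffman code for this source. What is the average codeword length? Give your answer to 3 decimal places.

Repeatedly combine the two least-probable nodes; the expected code length is the sum of the merged weights.
merge 5/69 + 5/69 → 10/69
merge 7/69 + 8/69 → 5/23
merge 10/69 + 13/69 → 1/3
merge 5/23 + 5/23 → 10/23
merge 16/69 + 1/3 → 13/23
merge 10/23 + 13/23 → 1
L = 10/69 + 5/23 + 1/3 + 10/23 + 13/23 + 1 = 62/23 ≈ 2.696 bits/symbol.

2.696 bits/symbol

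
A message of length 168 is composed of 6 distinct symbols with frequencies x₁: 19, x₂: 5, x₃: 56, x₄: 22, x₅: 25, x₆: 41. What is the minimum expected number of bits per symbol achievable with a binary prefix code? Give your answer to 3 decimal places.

Probabilities are the counts divided by 168.
Repeatedly combine the two least-probable nodes; the expected code length is the sum of the merged weights.
merge 5/168 + 19/168 → 1/7
merge 11/84 + 1/7 → 23/84
merge 25/168 + 41/168 → 11/28
merge 23/84 + 1/3 → 17/28
merge 11/28 + 17/28 → 1
L = 1/7 + 23/84 + 11/28 + 17/28 + 1 = 29/12 ≈ 2.417 bits/symbol.

2.417 bits/symbol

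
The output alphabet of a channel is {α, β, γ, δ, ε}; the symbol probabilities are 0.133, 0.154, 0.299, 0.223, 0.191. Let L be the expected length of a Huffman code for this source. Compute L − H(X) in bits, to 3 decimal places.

0.025 bits

Entropy H = −Σ p log₂ p ≈ 2.2625 bits.
Huffman merges: 133/1000+77/500→287/1000; 191/1000+223/1000→207/500; 287/1000+299/1000→293/500; 207/500+293/500→1. L = 2287/1000 ≈ 2.2870.
L − H = 2.2870 − 2.2625 = 0.025 bits.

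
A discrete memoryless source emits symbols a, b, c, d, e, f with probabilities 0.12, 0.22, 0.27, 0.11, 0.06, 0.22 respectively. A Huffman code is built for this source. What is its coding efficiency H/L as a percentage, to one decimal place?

Entropy H = −Σ p log₂ p ≈ 2.4321 bits.
Huffman merges: 3/50+11/100→17/100; 3/25+17/100→29/100; 11/50+11/50→11/25; 27/100+29/100→14/25; 11/25+14/25→1. L = 123/50 ≈ 2.4600.
Efficiency = H/L = 2.4321/2.4600 = 98.9%.

98.9%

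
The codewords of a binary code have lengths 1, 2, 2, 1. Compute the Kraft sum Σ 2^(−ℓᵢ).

1.5

With common denominator 2^2 = 4: Σ 2^(−ℓᵢ) = 2/4 + 1/4 + 1/4 + 2/4 = 6/4 = 1.5.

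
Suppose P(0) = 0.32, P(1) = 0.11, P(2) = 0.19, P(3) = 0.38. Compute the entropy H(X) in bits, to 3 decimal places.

H = −Σ pᵢ log₂ pᵢ.
−0.32·log₂(0.32) = 0.5260
−0.11·log₂(0.11) = 0.3503
−0.19·log₂(0.19) = 0.4552
−0.38·log₂(0.38) = 0.5305
Sum ≈ 1.8620 → 1.862 bits.

1.862 bits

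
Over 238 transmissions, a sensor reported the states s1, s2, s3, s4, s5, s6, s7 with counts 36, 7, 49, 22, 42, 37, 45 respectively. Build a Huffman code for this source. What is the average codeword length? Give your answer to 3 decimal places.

Probabilities are the counts divided by 238.
Repeatedly combine the two least-probable nodes; the expected code length is the sum of the merged weights.
merge 1/34 + 11/119 → 29/238
merge 29/238 + 18/119 → 65/238
merge 37/238 + 3/17 → 79/238
merge 45/238 + 7/34 → 47/119
merge 65/238 + 79/238 → 72/119
merge 47/119 + 72/119 → 1
L = 29/238 + 65/238 + 79/238 + 47/119 + 72/119 + 1 = 649/238 ≈ 2.727 bits/symbol.

2.727 bits/symbol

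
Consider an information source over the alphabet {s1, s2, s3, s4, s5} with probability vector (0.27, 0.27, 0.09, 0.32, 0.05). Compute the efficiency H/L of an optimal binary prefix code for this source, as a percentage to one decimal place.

97.0%

Entropy H = −Σ p log₂ p ≈ 2.0748 bits.
Huffman merges: 1/20+9/100→7/50; 7/50+27/100→41/100; 27/100+8/25→59/100; 41/100+59/100→1. L = 107/50 ≈ 2.1400.
Efficiency = H/L = 2.0748/2.1400 = 97.0%.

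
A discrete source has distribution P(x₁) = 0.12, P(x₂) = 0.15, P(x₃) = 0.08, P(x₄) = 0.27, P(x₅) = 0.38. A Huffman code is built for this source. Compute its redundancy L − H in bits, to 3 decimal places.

0.060 bits

Entropy H = −Σ p log₂ p ≈ 2.1096 bits.
Huffman merges: 2/25+3/25→1/5; 3/20+1/5→7/20; 27/100+7/20→31/50; 19/50+31/50→1. L = 217/100 ≈ 2.1700.
L − H = 2.1700 − 2.1096 = 0.060 bits.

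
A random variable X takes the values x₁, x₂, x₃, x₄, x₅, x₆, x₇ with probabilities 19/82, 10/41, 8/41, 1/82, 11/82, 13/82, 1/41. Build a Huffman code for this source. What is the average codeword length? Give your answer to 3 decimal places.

2.537 bits/symbol

Repeatedly combine the two least-probable nodes; the expected code length is the sum of the merged weights.
merge 1/82 + 1/41 → 3/82
merge 3/82 + 11/82 → 7/41
merge 13/82 + 7/41 → 27/82
merge 8/41 + 19/82 → 35/82
merge 10/41 + 27/82 → 47/82
merge 35/82 + 47/82 → 1
L = 3/82 + 7/41 + 27/82 + 35/82 + 47/82 + 1 = 104/41 ≈ 2.537 bits/symbol.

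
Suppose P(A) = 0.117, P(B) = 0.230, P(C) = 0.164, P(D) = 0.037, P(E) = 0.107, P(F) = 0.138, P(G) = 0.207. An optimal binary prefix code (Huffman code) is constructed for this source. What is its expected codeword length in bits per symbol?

2.707 bits/symbol

Repeatedly combine the two least-probable nodes; the expected code length is the sum of the merged weights.
merge 37/1000 + 107/1000 → 18/125
merge 117/1000 + 69/500 → 51/200
merge 18/125 + 41/250 → 77/250
merge 207/1000 + 23/100 → 437/1000
merge 51/200 + 77/250 → 563/1000
merge 437/1000 + 563/1000 → 1
L = 18/125 + 51/200 + 77/250 + 437/1000 + 563/1000 + 1 = 2707/1000 = 2.707 bits/symbol.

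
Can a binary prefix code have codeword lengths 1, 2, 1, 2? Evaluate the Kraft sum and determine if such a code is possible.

With common denominator 2^2 = 4: Σ 2^(−ℓᵢ) = 2/4 + 1/4 + 2/4 + 1/4 = 6/4 = 1.5.
Kraft's inequality requires Σ ≤ 1; here Σ = 1.5 > 1, so no such prefix code exists.

1.5; no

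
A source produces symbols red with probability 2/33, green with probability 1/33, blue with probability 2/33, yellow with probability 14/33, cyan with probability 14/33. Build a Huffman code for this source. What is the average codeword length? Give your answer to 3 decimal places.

Repeatedly combine the two least-probable nodes; the expected code length is the sum of the merged weights.
merge 1/33 + 2/33 → 1/11
merge 2/33 + 1/11 → 5/33
merge 5/33 + 14/33 → 19/33
merge 14/33 + 19/33 → 1
L = 1/11 + 5/33 + 19/33 + 1 = 20/11 ≈ 1.818 bits/symbol.

1.818 bits/symbol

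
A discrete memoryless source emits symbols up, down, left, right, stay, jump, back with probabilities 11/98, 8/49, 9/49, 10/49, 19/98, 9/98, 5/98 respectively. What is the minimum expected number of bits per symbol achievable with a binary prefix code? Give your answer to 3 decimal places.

Repeatedly combine the two least-probable nodes; the expected code length is the sum of the merged weights.
merge 5/98 + 9/98 → 1/7
merge 11/98 + 1/7 → 25/98
merge 8/49 + 9/49 → 17/49
merge 19/98 + 10/49 → 39/98
merge 25/98 + 17/49 → 59/98
merge 39/98 + 59/98 → 1
L = 1/7 + 25/98 + 17/49 + 39/98 + 59/98 + 1 = 269/98 ≈ 2.745 bits/symbol.

2.745 bits/symbol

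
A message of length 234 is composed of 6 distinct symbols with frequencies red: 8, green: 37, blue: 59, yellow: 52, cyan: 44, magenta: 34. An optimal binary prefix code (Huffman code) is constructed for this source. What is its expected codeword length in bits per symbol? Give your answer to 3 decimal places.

2.517 bits/symbol

Probabilities are the counts divided by 234.
Repeatedly combine the two least-probable nodes; the expected code length is the sum of the merged weights.
merge 4/117 + 17/117 → 7/39
merge 37/234 + 7/39 → 79/234
merge 22/117 + 2/9 → 16/39
merge 59/234 + 79/234 → 23/39
merge 16/39 + 23/39 → 1
L = 7/39 + 79/234 + 16/39 + 23/39 + 1 = 589/234 ≈ 2.517 bits/symbol.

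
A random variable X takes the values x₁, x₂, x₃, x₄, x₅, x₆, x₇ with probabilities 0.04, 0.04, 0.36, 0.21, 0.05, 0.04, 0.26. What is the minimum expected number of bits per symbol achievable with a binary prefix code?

Repeatedly combine the two least-probable nodes; the expected code length is the sum of the merged weights.
merge 1/25 + 1/25 → 2/25
merge 1/25 + 1/20 → 9/100
merge 2/25 + 9/100 → 17/100
merge 17/100 + 21/100 → 19/50
merge 13/50 + 9/25 → 31/50
merge 19/50 + 31/50 → 1
L = 2/25 + 9/100 + 17/100 + 19/50 + 31/50 + 1 = 117/50 = 2.34 bits/symbol.

2.34 bits/symbol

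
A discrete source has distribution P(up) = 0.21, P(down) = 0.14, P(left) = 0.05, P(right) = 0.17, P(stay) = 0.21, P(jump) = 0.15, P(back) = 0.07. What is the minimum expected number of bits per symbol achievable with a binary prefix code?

Repeatedly combine the two least-probable nodes; the expected code length is the sum of the merged weights.
merge 1/20 + 7/100 → 3/25
merge 3/25 + 7/50 → 13/50
merge 3/20 + 17/100 → 8/25
merge 21/100 + 21/100 → 21/50
merge 13/50 + 8/25 → 29/50
merge 21/50 + 29/50 → 1
L = 3/25 + 13/50 + 8/25 + 21/50 + 29/50 + 1 = 27/10 = 2.7 bits/symbol.

2.7 bits/symbol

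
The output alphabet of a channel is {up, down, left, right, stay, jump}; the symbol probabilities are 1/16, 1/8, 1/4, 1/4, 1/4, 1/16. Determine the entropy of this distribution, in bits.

2.375 bits

Each probability is a power of 1/2, so log₂(1/p) is an integer.
H = Σ p·log₂(1/p) = 1/16·4 + 1/8·3 + 1/4·2 + 1/4·2 + 1/4·2 + 1/16·4 = 2.375 bits.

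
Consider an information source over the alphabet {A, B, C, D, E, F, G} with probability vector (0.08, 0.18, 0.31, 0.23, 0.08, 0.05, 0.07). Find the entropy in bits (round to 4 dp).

2.5244 bits

H = −Σ pᵢ log₂ pᵢ.
−0.08·log₂(0.08) = 0.2915
−0.18·log₂(0.18) = 0.4453
−0.31·log₂(0.31) = 0.5238
−0.23·log₂(0.23) = 0.4877
−0.08·log₂(0.08) = 0.2915
−0.05·log₂(0.05) = 0.2161
−0.07·log₂(0.07) = 0.2686
Sum ≈ 2.5244 → 2.5244 bits.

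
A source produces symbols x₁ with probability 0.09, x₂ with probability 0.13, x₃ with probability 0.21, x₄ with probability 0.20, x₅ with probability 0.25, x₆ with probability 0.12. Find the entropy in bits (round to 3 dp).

H = −Σ pᵢ log₂ pᵢ.
−0.09·log₂(0.09) = 0.3127
−0.13·log₂(0.13) = 0.3826
−0.21·log₂(0.21) = 0.4728
−0.20·log₂(0.20) = 0.4644
−0.25·log₂(0.25) = 0.5000
−0.12·log₂(0.12) = 0.3671
Sum ≈ 2.4996 → 2.500 bits.

2.500 bits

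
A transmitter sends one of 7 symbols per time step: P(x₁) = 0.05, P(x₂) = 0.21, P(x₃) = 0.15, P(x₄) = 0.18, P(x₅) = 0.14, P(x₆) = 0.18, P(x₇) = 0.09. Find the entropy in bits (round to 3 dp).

2.700 bits

H = −Σ pᵢ log₂ pᵢ.
−0.05·log₂(0.05) = 0.2161
−0.21·log₂(0.21) = 0.4728
−0.15·log₂(0.15) = 0.4105
−0.18·log₂(0.18) = 0.4453
−0.14·log₂(0.14) = 0.3971
−0.18·log₂(0.18) = 0.4453
−0.09·log₂(0.09) = 0.3127
Sum ≈ 2.6998 → 2.700 bits.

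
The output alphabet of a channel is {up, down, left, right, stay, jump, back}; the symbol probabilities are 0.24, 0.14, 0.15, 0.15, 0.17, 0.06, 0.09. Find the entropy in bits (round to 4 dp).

2.7031 bits

H = −Σ pᵢ log₂ pᵢ.
−0.24·log₂(0.24) = 0.4941
−0.14·log₂(0.14) = 0.3971
−0.15·log₂(0.15) = 0.4105
−0.15·log₂(0.15) = 0.4105
−0.17·log₂(0.17) = 0.4346
−0.06·log₂(0.06) = 0.2435
−0.09·log₂(0.09) = 0.3127
Sum ≈ 2.7031 → 2.7031 bits.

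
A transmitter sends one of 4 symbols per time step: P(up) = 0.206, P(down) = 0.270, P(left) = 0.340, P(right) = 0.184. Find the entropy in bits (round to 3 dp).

H = −Σ pᵢ log₂ pᵢ.
−0.206·log₂(0.206) = 0.4695
−0.270·log₂(0.270) = 0.5100
−0.340·log₂(0.340) = 0.5292
−0.184·log₂(0.184) = 0.4494
Sum ≈ 1.9581 → 1.958 bits.

1.958 bits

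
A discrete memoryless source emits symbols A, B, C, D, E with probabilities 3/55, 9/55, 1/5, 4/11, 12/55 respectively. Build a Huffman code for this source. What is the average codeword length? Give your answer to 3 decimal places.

Repeatedly combine the two least-probable nodes; the expected code length is the sum of the merged weights.
merge 3/55 + 9/55 → 12/55
merge 1/5 + 12/55 → 23/55
merge 12/55 + 4/11 → 32/55
merge 23/55 + 32/55 → 1
L = 12/55 + 23/55 + 32/55 + 1 = 122/55 ≈ 2.218 bits/symbol.

2.218 bits/symbol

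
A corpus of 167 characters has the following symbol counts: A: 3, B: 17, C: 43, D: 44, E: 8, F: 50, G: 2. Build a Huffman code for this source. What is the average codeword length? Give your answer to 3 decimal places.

2.287 bits/symbol

Probabilities are the counts divided by 167.
Repeatedly combine the two least-probable nodes; the expected code length is the sum of the merged weights.
merge 2/167 + 3/167 → 5/167
merge 5/167 + 8/167 → 13/167
merge 13/167 + 17/167 → 30/167
merge 30/167 + 43/167 → 73/167
merge 44/167 + 50/167 → 94/167
merge 73/167 + 94/167 → 1
L = 5/167 + 13/167 + 30/167 + 73/167 + 94/167 + 1 = 382/167 ≈ 2.287 bits/symbol.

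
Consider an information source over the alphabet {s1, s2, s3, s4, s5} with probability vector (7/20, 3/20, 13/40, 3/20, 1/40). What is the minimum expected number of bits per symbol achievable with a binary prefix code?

Repeatedly combine the two least-probable nodes; the expected code length is the sum of the merged weights.
merge 1/40 + 3/20 → 7/40
merge 3/20 + 7/40 → 13/40
merge 13/40 + 13/40 → 13/20
merge 7/20 + 13/20 → 1
L = 7/40 + 13/40 + 13/20 + 1 = 43/20 = 2.15 bits/symbol.

2.15 bits/symbol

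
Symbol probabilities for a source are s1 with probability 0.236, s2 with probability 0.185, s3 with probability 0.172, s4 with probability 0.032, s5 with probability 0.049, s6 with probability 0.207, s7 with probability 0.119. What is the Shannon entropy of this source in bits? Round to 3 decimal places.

2.587 bits

H = −Σ pᵢ log₂ pᵢ.
−0.236·log₂(0.236) = 0.4916
−0.185·log₂(0.185) = 0.4504
−0.172·log₂(0.172) = 0.4368
−0.032·log₂(0.032) = 0.1589
−0.049·log₂(0.049) = 0.2132
−0.207·log₂(0.207) = 0.4704
−0.119·log₂(0.119) = 0.3654
Sum ≈ 2.5867 → 2.587 bits.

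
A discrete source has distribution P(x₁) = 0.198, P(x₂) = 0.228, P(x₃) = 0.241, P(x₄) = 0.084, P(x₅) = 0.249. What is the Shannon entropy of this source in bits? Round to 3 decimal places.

H = −Σ pᵢ log₂ pᵢ.
−0.198·log₂(0.198) = 0.4626
−0.228·log₂(0.228) = 0.4863
−0.241·log₂(0.241) = 0.4947
−0.084·log₂(0.084) = 0.3002
−0.249·log₂(0.249) = 0.4994
Sum ≈ 2.2433 → 2.243 bits.

2.243 bits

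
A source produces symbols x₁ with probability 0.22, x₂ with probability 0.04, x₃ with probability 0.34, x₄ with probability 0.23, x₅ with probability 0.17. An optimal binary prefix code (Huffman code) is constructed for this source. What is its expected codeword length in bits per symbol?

2.21 bits/symbol

Repeatedly combine the two least-probable nodes; the expected code length is the sum of the merged weights.
merge 1/25 + 17/100 → 21/100
merge 21/100 + 11/50 → 43/100
merge 23/100 + 17/50 → 57/100
merge 43/100 + 57/100 → 1
L = 21/100 + 43/100 + 57/100 + 1 = 221/100 = 2.21 bits/symbol.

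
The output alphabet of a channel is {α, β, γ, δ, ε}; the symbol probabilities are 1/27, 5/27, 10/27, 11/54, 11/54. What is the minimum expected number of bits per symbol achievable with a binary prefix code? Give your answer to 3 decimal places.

2.222 bits/symbol

Repeatedly combine the two least-probable nodes; the expected code length is the sum of the merged weights.
merge 1/27 + 5/27 → 2/9
merge 11/54 + 11/54 → 11/27
merge 2/9 + 10/27 → 16/27
merge 11/27 + 16/27 → 1
L = 2/9 + 11/27 + 16/27 + 1 = 20/9 ≈ 2.222 bits/symbol.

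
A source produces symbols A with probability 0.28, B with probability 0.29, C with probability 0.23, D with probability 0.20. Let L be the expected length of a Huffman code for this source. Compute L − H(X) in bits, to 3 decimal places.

0.016 bits

Entropy H = −Σ p log₂ p ≈ 1.9842 bits.
Huffman merges: 1/5+23/100→43/100; 7/25+29/100→57/100; 43/100+57/100→1. L = 2 ≈ 2.0000.
L − H = 2.0000 − 1.9842 = 0.016 bits.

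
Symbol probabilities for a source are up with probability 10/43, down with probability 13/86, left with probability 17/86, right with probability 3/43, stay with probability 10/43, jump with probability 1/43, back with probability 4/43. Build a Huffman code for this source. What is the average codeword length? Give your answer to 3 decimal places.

Repeatedly combine the two least-probable nodes; the expected code length is the sum of the merged weights.
merge 1/43 + 3/43 → 4/43
merge 4/43 + 4/43 → 8/43
merge 13/86 + 8/43 → 29/86
merge 17/86 + 10/43 → 37/86
merge 10/43 + 29/86 → 49/86
merge 37/86 + 49/86 → 1
L = 4/43 + 8/43 + 29/86 + 37/86 + 49/86 + 1 = 225/86 ≈ 2.616 bits/symbol.

2.616 bits/symbol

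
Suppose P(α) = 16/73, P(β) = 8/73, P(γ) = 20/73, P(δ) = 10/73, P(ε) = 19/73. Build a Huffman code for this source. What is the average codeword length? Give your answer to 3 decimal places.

Repeatedly combine the two least-probable nodes; the expected code length is the sum of the merged weights.
merge 8/73 + 10/73 → 18/73
merge 16/73 + 18/73 → 34/73
merge 19/73 + 20/73 → 39/73
merge 34/73 + 39/73 → 1
L = 18/73 + 34/73 + 39/73 + 1 = 164/73 ≈ 2.247 bits/symbol.

2.247 bits/symbol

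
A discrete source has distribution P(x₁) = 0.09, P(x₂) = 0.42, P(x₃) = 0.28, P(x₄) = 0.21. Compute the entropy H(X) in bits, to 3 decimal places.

1.825 bits

H = −Σ pᵢ log₂ pᵢ.
−0.09·log₂(0.09) = 0.3127
−0.42·log₂(0.42) = 0.5256
−0.28·log₂(0.28) = 0.5142
−0.21·log₂(0.21) = 0.4728
Sum ≈ 1.8253 → 1.825 bits.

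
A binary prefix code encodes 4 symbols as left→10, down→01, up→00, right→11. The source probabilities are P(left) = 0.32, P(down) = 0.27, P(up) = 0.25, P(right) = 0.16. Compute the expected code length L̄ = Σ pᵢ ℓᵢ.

2 bits/symbol

L̄ = Σ pᵢ·ℓᵢ = 0.32·2 + 0.27·2 + 0.25·2 + 0.16·2 = 2 bits/symbol.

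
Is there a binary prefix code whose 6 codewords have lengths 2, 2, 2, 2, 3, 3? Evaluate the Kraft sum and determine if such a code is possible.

1.25; no

With common denominator 2^3 = 8: Σ 2^(−ℓᵢ) = 2/8 + 2/8 + 2/8 + 2/8 + 1/8 + 1/8 = 10/8 = 1.25.
Kraft's inequality requires Σ ≤ 1; here Σ = 1.25 > 1, so no such prefix code exists.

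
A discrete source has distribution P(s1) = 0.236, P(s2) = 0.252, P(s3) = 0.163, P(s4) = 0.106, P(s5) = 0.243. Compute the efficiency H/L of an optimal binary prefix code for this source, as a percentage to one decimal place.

Entropy H = −Σ p log₂ p ≈ 2.2585 bits.
Huffman merges: 53/500+163/1000→269/1000; 59/250+243/1000→479/1000; 63/250+269/1000→521/1000; 479/1000+521/1000→1. L = 2269/1000 ≈ 2.2690.
Efficiency = H/L = 2.2585/2.2690 = 99.5%.

99.5%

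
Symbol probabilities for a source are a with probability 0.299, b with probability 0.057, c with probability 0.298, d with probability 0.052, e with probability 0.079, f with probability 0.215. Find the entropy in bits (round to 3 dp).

H = −Σ pᵢ log₂ pᵢ.
−0.299·log₂(0.299) = 0.5208
−0.057·log₂(0.057) = 0.2356
−0.298·log₂(0.298) = 0.5205
−0.052·log₂(0.052) = 0.2218
−0.079·log₂(0.079) = 0.2893
−0.215·log₂(0.215) = 0.4768
Sum ≈ 2.2647 → 2.265 bits.

2.265 bits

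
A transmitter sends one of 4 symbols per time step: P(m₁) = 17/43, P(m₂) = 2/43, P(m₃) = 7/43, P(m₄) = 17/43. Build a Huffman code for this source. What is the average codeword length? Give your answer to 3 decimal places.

Repeatedly combine the two least-probable nodes; the expected code length is the sum of the merged weights.
merge 2/43 + 7/43 → 9/43
merge 9/43 + 17/43 → 26/43
merge 17/43 + 26/43 → 1
L = 9/43 + 26/43 + 1 = 78/43 ≈ 1.814 bits/symbol.

1.814 bits/symbol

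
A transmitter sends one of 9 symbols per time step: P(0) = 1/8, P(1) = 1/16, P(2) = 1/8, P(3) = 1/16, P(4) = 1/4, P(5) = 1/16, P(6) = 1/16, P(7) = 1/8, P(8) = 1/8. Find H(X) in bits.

3 bits

Each probability is a power of 1/2, so log₂(1/p) is an integer.
H = Σ p·log₂(1/p) = 1/8·3 + 1/16·4 + 1/8·3 + 1/16·4 + 1/4·2 + 1/16·4 + 1/16·4 + 1/8·3 + 1/8·3 = 3 bits.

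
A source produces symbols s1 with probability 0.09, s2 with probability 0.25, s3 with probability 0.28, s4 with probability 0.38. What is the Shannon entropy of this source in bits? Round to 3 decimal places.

H = −Σ pᵢ log₂ pᵢ.
−0.09·log₂(0.09) = 0.3127
−0.25·log₂(0.25) = 0.5000
−0.28·log₂(0.28) = 0.5142
−0.38·log₂(0.38) = 0.5305
Sum ≈ 1.8573 → 1.857 bits.

1.857 bits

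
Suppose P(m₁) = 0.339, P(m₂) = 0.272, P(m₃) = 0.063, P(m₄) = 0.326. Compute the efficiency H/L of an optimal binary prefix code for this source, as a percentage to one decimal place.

91.1%

Entropy H = −Σ p log₂ p ≈ 1.8184 bits.
Huffman merges: 63/1000+34/125→67/200; 163/500+67/200→661/1000; 339/1000+661/1000→1. L = 499/250 ≈ 1.9960.
Efficiency = H/L = 1.8184/1.9960 = 91.1%.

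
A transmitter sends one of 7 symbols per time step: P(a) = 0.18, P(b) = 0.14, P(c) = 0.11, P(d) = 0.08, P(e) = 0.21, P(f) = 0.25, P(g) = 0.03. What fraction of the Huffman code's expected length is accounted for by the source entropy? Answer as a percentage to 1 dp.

Entropy H = −Σ p log₂ p ≈ 2.6088 bits.
Huffman merges: 3/100+2/25→11/100; 11/100+11/100→11/50; 7/50+9/50→8/25; 21/100+11/50→43/100; 1/4+8/25→57/100; 43/100+57/100→1. L = 53/20 ≈ 2.6500.
Efficiency = H/L = 2.6088/2.6500 = 98.4%.

98.4%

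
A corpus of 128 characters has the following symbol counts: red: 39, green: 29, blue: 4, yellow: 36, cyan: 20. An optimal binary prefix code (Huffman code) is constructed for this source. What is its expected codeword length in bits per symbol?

Probabilities are the counts divided by 128.
Repeatedly combine the two least-probable nodes; the expected code length is the sum of the merged weights.
merge 1/32 + 5/32 → 3/16
merge 3/16 + 29/128 → 53/128
merge 9/32 + 39/128 → 75/128
merge 53/128 + 75/128 → 1
L = 3/16 + 53/128 + 75/128 + 1 = 35/16 = 2.1875 bits/symbol.

2.1875 bits/symbol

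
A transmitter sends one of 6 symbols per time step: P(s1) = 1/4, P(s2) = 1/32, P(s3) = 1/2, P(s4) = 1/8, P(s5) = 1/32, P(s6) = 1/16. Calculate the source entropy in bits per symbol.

1.9375 bits

Each probability is a power of 1/2, so log₂(1/p) is an integer.
H = Σ p·log₂(1/p) = 1/4·2 + 1/32·5 + 1/2·1 + 1/8·3 + 1/32·5 + 1/16·4 = 1.9375 bits.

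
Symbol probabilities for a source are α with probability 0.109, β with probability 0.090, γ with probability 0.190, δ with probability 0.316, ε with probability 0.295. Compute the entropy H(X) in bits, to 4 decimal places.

H = −Σ pᵢ log₂ pᵢ.
−0.109·log₂(0.109) = 0.3485
−0.090·log₂(0.090) = 0.3127
−0.190·log₂(0.190) = 0.4552
−0.316·log₂(0.316) = 0.5252
−0.295·log₂(0.295) = 0.5196
Sum ≈ 2.1612 → 2.1612 bits.

2.1612 bits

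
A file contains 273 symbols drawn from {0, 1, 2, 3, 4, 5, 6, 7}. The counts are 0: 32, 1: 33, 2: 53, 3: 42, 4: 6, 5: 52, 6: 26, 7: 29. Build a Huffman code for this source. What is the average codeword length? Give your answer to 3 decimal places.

Probabilities are the counts divided by 273.
Repeatedly combine the two least-probable nodes; the expected code length is the sum of the merged weights.
merge 2/91 + 2/21 → 32/273
merge 29/273 + 32/273 → 61/273
merge 32/273 + 11/91 → 5/21
merge 2/13 + 4/21 → 94/273
merge 53/273 + 61/273 → 38/91
merge 5/21 + 94/273 → 53/91
merge 38/91 + 53/91 → 1
L = 32/273 + 61/273 + 5/21 + 94/273 + 38/91 + 53/91 + 1 = 38/13 ≈ 2.923 bits/symbol.

2.923 bits/symbol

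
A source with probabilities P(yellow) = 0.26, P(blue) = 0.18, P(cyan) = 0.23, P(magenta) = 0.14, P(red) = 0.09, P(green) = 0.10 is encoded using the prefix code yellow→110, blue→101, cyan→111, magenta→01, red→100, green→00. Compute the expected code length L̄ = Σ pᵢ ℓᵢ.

L̄ = Σ pᵢ·ℓᵢ = 0.26·3 + 0.18·3 + 0.23·3 + 0.14·2 + 0.09·3 + 0.10·2 = 2.76 bits/symbol.

2.76 bits/symbol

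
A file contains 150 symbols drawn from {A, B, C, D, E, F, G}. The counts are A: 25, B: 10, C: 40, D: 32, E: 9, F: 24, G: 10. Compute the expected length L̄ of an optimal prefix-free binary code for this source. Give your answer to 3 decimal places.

Probabilities are the counts divided by 150.
Repeatedly combine the two least-probable nodes; the expected code length is the sum of the merged weights.
merge 3/50 + 1/15 → 19/150
merge 1/15 + 19/150 → 29/150
merge 4/25 + 1/6 → 49/150
merge 29/150 + 16/75 → 61/150
merge 4/15 + 49/150 → 89/150
merge 61/150 + 89/150 → 1
L = 19/150 + 29/150 + 49/150 + 61/150 + 89/150 + 1 = 397/150 ≈ 2.647 bits/symbol.

2.647 bits/symbol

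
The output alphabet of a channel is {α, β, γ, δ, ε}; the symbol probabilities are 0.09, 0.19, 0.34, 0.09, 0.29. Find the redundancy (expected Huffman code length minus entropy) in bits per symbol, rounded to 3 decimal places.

Entropy H = −Σ p log₂ p ≈ 2.1276 bits.
Huffman merges: 9/100+9/100→9/50; 9/50+19/100→37/100; 29/100+17/50→63/100; 37/100+63/100→1. L = 109/50 ≈ 2.1800.
L − H = 2.1800 − 2.1276 = 0.052 bits.

0.052 bits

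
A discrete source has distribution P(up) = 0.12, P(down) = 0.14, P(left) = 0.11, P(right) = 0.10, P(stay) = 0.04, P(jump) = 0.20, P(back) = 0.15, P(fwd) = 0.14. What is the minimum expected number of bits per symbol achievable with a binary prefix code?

Repeatedly combine the two least-probable nodes; the expected code length is the sum of the merged weights.
merge 1/25 + 1/10 → 7/50
merge 11/100 + 3/25 → 23/100
merge 7/50 + 7/50 → 7/25
merge 7/50 + 3/20 → 29/100
merge 1/5 + 23/100 → 43/100
merge 7/25 + 29/100 → 57/100
merge 43/100 + 57/100 → 1
L = 7/50 + 23/100 + 7/25 + 29/100 + 43/100 + 57/100 + 1 = 147/50 = 2.94 bits/symbol.

2.94 bits/symbol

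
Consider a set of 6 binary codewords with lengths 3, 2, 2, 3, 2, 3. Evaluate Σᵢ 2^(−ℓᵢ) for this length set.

With common denominator 2^3 = 8: Σ 2^(−ℓᵢ) = 1/8 + 2/8 + 2/8 + 1/8 + 2/8 + 1/8 = 9/8 = 1.125.

1.125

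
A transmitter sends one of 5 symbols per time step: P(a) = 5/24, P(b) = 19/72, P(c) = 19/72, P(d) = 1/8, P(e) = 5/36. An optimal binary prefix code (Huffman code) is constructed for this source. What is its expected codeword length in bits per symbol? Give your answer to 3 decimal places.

Repeatedly combine the two least-probable nodes; the expected code length is the sum of the merged weights.
merge 1/8 + 5/36 → 19/72
merge 5/24 + 19/72 → 17/36
merge 19/72 + 19/72 → 19/36
merge 17/36 + 19/36 → 1
L = 19/72 + 17/36 + 19/36 + 1 = 163/72 ≈ 2.264 bits/symbol.

2.264 bits/symbol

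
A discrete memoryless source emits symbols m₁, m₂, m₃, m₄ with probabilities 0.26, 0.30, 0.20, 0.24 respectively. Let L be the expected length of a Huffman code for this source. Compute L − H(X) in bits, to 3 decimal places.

0.015 bits

Entropy H = −Σ p log₂ p ≈ 1.9849 bits.
Huffman merges: 1/5+6/25→11/25; 13/50+3/10→14/25; 11/25+14/25→1. L = 2 ≈ 2.0000.
L − H = 2.0000 − 1.9849 = 0.015 bits.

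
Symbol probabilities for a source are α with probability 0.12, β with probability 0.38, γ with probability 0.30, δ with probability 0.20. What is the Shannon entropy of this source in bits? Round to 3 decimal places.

1.883 bits

H = −Σ pᵢ log₂ pᵢ.
−0.12·log₂(0.12) = 0.3671
−0.38·log₂(0.38) = 0.5305
−0.30·log₂(0.30) = 0.5211
−0.20·log₂(0.20) = 0.4644
Sum ≈ 1.8830 → 1.883 bits.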